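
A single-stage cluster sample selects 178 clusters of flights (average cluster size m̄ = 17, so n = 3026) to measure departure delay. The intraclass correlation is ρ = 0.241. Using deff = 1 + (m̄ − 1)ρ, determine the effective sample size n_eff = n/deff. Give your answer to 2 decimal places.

deff = 1 + (17 − 1)·0.241 = 1 + 3.856 = 4.856.
n_eff = 3026 / 4.856 = 623.15.

623.15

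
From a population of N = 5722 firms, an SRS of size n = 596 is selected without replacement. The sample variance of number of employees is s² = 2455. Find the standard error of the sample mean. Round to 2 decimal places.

1.92

Under SRS without replacement, Var(ȳ) = (1 − f)·s²/n with f = n/N = 596/5722 = 0.10415938.
Var(ȳ) = (1 − 0.10415938)·2455/596 = 0.89584062·4.1191275 = 3.6900817.
SE(ȳ) = √(3.6900817) = 1.92.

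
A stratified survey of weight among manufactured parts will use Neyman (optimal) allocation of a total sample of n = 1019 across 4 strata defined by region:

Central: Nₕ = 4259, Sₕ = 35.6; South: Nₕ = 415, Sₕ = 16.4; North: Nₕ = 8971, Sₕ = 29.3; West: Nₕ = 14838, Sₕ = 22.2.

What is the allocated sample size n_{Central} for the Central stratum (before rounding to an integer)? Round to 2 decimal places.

205.81

Neyman allocation: nₕ = n·NₕSₕ / Σⱼ NⱼSⱼ.
Σ NⱼSⱼ = 4259·35.6 + 415·16.4 + 8971·29.3 + 14838·22.2 = 750680.3.
n_{Central} = 1019·4259·35.6 / 750680.3 = 205.81.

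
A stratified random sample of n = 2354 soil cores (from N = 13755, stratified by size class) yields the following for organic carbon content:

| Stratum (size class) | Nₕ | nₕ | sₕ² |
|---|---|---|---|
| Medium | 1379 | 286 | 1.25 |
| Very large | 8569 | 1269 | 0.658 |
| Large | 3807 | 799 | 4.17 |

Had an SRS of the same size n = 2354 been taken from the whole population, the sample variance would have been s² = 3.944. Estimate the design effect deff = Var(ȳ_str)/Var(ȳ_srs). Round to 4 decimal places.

Var(ȳ_str) = Σ Wₕ²(1−fₕ)sₕ²/nₕ with Wₕ = Nₕ/13755:
  Medium: (1379/13755)²·(1−286/1379)·1.25/286 = 3.4818272 × 10^-5
  Very large: (8569/13755)²·(1−1269/8569)·0.658/1269 = 1.7143366 × 10^-4
  Large: (3807/13755)²·(1−799/3807)·4.17/799 = 3.1588485 × 10^-4
  → Var(ȳ_str) = 5.2213678 × 10^-4.
Var(ȳ_srs) = (1 − 2354/13755)·3.944/2354 = 0.001388714.
deff = (5.2213678 × 10^-4) / 0.001388714 = 0.3760.

0.3760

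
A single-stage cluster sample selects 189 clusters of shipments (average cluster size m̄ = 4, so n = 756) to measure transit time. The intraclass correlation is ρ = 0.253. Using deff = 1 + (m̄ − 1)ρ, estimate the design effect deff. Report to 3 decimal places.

1.759

deff = 1 + (4 − 1)·0.253 = 1 + 0.759 = 1.759.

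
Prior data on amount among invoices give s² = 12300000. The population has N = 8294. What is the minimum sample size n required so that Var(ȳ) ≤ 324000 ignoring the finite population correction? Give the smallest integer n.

Without fpc, n₀ = s²/D = 12300000/324000 = 37.9630.
Rounding up, n = 38.

38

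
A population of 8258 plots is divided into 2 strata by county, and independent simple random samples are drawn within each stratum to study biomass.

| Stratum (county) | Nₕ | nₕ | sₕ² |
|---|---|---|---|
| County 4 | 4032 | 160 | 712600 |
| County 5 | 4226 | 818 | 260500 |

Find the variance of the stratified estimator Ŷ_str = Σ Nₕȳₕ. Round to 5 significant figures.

Var(Ŷ_str) = Σₕ Nₕ²(1 − fₕ)sₕ²/nₕ.
County 4: 4032²·(1 − 160/4032)·712600/160 = 6.9531517 × 10^10.
County 5: 4226²·(1 − 818/4226)·260500/818 = 4.5865222 × 10^9.
Sum = 7.4118039 × 10^10.

7.4118 × 10^10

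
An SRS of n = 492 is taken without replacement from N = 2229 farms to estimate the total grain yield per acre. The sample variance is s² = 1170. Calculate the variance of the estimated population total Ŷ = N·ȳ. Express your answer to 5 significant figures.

Var(Ŷ) = N²·Var(ȳ) = N²·(1 − n/N)·s²/n.
f = 492/2229 = 0.22072678; Var(ȳ) = 0.77927322·1170/492 = 1.8531497.
Var(Ŷ) = 2229² · 1.8531497 = 9.2072649 × 10^6.

9.2073 × 10^6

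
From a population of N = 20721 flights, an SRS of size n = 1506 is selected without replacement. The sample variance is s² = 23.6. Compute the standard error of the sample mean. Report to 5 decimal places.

0.12055

Under SRS without replacement, Var(ȳ) = (1 − f)·s²/n with f = n/N = 1506/20721 = 0.07267989.
Var(ȳ) = (1 − 0.07267989)·23.6/1506 = 0.92732011·0.015670651 = 0.01453171.
SE(ȳ) = √(0.01453171) = 0.12055.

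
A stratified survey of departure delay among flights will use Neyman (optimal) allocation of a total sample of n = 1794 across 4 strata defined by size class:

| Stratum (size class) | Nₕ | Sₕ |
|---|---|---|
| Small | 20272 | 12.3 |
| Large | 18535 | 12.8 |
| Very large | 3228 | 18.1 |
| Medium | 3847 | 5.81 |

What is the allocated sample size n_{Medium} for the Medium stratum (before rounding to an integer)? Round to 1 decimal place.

Neyman allocation: nₕ = n·NₕSₕ / Σⱼ NⱼSⱼ.
Σ NⱼSⱼ = 20272·12.3 + 18535·12.8 + 3228·18.1 + 3847·5.81 = 567371.47.
n_{Medium} = 1794·3847·5.81 / 567371.47 = 70.7.

70.7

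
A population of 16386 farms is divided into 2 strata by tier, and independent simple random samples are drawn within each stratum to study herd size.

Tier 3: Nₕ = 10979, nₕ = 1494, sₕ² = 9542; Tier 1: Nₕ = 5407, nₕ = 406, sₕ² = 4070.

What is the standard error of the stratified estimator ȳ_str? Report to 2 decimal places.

Var(ȳ_str) = Σₕ Wₕ²(1 − fₕ)sₕ²/nₕ with Wₕ = Nₕ/N, N = 16386.
Tier 3: Wₕ = 0.67002319; term = 0.67002319²·(1 − 0.13607797)·9542/1494 = 2.4770971.
Tier 1: Wₕ = 0.32997681; term = 0.32997681²·(1 − 0.07508785)·4070/406 = 1.0095683.
Sum = 3.4866654.
SE = √(3.4866654) = 1.87.

1.87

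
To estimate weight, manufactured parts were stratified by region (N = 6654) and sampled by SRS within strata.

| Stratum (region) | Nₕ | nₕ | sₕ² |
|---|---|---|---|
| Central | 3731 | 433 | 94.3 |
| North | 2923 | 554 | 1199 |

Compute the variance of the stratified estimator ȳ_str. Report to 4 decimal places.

0.3990

Var(ȳ_str) = Σₕ Wₕ²(1 − fₕ)sₕ²/nₕ with Wₕ = Nₕ/N, N = 6654.
Central: Wₕ = 0.56071536; term = 0.56071536²·(1 − 0.11605468)·94.3/433 = 0.060524903.
North: Wₕ = 0.43928464; term = 0.43928464²·(1 − 0.18953130)·1199/554 = 0.33848365.
Sum = 0.39900855.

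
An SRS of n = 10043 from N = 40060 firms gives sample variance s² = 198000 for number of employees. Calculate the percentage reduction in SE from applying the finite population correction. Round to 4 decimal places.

f = n/N = 10043/40060 = 0.25069895.
SE_no-fpc = √(s²/n) = 4.4401829; SE_fpc = √((1−f)s²/n) = 3.843519.
Ratio = √(1−f) = 0.86562177. Reduction = 100·(1 − 0.86562177) = 13.4378%.

13.4378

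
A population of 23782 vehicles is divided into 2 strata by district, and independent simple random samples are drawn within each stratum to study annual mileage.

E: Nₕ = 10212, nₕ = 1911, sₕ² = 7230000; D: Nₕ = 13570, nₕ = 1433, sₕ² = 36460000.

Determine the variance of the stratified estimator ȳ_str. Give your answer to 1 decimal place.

7976.1

Var(ȳ_str) = Σₕ Wₕ²(1 − fₕ)sₕ²/nₕ with Wₕ = Nₕ/N, N = 23782.
E: Wₕ = 0.42940039; term = 0.42940039²·(1 − 0.18713278)·7230000/1911 = 567.05095.
D: Wₕ = 0.57059961; term = 0.57059961²·(1 − 0.10560059)·36460000/1433 = 7409.0909.
Sum = 7976.1419.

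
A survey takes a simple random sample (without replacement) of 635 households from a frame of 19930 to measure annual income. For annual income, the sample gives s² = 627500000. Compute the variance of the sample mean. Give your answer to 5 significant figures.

956700

Under SRS without replacement, Var(ȳ) = (1 − f)·s²/n with f = n/N = 635/19930 = 0.03186152.
Var(ȳ) = (1 − 0.03186152)·627500000/635 = 0.96813848·988188.98 = 956703.78.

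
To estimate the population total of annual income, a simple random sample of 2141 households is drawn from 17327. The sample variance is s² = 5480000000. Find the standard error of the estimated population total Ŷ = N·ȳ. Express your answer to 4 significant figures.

2.595 × 10^7

Var(Ŷ) = N²·Var(ȳ) = N²·(1 − n/N)·s²/n.
f = 2141/17327 = 0.12356438; Var(ȳ) = 0.87643562·5480000000/2141 = 2.2432822 × 10^6.
Var(Ŷ) = 17327² · (2.2432822 × 10^6) = 6.7348924 × 10^14.
SE(Ŷ) = √(6.7348924 × 10^14) = 2.595 × 10^7.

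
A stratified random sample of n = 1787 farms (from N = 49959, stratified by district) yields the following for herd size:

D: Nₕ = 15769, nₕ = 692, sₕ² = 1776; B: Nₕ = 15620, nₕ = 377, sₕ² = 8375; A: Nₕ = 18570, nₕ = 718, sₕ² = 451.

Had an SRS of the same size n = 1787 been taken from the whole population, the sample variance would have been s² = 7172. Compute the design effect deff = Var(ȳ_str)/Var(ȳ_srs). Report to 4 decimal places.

0.6323

Var(ȳ_str) = Σ Wₕ²(1−fₕ)sₕ²/nₕ with Wₕ = Nₕ/49959:
  D: (15769/49959)²·(1−692/15769)·1776/692 = 0.24447164
  B: (15620/49959)²·(1−377/15620)·8375/377 = 2.1191782
  A: (18570/49959)²·(1−718/18570)·451/718 = 0.083430223
  → Var(ȳ_str) = 2.4470801.
Var(ȳ_srs) = (1 − 1787/49959)·7172/1787 = 3.8698726.
deff = 2.4470801 / 3.8698726 = 0.6323.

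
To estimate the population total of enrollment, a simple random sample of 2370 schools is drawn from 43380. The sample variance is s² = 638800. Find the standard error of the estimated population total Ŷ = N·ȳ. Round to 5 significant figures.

692470

Var(Ŷ) = N²·Var(ȳ) = N²·(1 − n/N)·s²/n.
f = 2370/43380 = 0.05463347; Var(ȳ) = 0.94536653·638800/2370 = 254.81018.
Var(Ŷ) = 43380² · 254.81018 = 4.7950801 × 10^11.
SE(Ŷ) = √(4.7950801 × 10^11) = 692470.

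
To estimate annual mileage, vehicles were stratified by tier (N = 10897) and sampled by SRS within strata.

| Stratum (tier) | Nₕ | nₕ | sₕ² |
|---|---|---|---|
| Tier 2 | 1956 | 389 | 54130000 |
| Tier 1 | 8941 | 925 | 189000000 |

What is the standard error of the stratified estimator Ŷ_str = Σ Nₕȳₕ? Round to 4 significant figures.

3.882 × 10^6

Var(Ŷ_str) = Σₕ Nₕ²(1 − fₕ)sₕ²/nₕ.
Tier 2: 1956²·(1 − 389/1956)·54130000/389 = 4.2650711 × 10^11.
Tier 1: 8941²·(1 − 925/8941)·189000000/925 = 1.464414 × 10^13.
Sum = 1.5070647 × 10^13.
SE = √(1.5070647 × 10^13) = 3.882 × 10^6.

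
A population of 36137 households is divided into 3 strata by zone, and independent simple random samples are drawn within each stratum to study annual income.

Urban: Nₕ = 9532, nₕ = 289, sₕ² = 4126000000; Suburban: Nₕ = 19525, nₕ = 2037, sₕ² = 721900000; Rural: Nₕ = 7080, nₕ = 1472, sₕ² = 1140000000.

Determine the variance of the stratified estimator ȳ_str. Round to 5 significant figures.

1.0794 × 10^6

Var(ȳ_str) = Σₕ Wₕ²(1 − fₕ)sₕ²/nₕ with Wₕ = Nₕ/N, N = 36137.
Urban: Wₕ = 0.26377397; term = 0.26377397²·(1 − 0.03031893)·4126000000/289 = 963217.08.
Suburban: Wₕ = 0.54030495; term = 0.54030495²·(1 − 0.10432778)·721900000/2037 = 92664.419.
Rural: Wₕ = 0.19592108; term = 0.19592108²·(1 − 0.20790960)·1140000000/1472 = 23546.92.
Sum = 1.0794284 × 10^6.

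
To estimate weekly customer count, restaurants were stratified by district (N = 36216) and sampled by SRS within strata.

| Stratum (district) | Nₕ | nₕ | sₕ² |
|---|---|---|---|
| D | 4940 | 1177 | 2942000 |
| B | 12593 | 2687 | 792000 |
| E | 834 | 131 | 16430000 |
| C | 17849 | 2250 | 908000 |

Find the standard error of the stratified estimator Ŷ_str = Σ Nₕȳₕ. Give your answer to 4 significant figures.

Var(Ŷ_str) = Σₕ Nₕ²(1 − fₕ)sₕ²/nₕ.
D: 4940²·(1 − 1177/4940)·2942000/1177 = 4.6465153 × 10^10.
B: 12593²·(1 − 2687/12593)·792000/2687 = 3.6769273 × 10^10.
E: 834²·(1 − 131/834)·16430000/131 = 7.3533907 × 10^10.
C: 17849²·(1 − 2250/17849)·908000/2250 = 1.1236058 × 10^11.
Sum = 2.6912891 × 10^11.
SE = √(2.6912891 × 10^11) = 518800.

518800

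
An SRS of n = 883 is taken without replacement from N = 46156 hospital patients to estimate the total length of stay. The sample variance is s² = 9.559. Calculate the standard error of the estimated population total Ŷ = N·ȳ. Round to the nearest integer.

4756

Var(Ŷ) = N²·Var(ȳ) = N²·(1 − n/N)·s²/n.
f = 883/46156 = 0.01913077; Var(ȳ) = 0.98086923·9.559/883 = 0.010618493.
Var(Ŷ) = 46156² · 0.010618493 = 2.2621386 × 10^7.
SE(Ŷ) = √(2.2621386 × 10^7) = 4756.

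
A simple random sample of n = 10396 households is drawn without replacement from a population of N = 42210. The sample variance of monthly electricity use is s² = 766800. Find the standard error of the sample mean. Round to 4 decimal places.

7.4561

Under SRS without replacement, Var(ȳ) = (1 − f)·s²/n with f = n/N = 10396/42210 = 0.24629235.
Var(ȳ) = (1 − 0.24629235)·766800/10396 = 0.75370765·73.759138 = 55.592827.
SE(ȳ) = √(55.592827) = 7.4561.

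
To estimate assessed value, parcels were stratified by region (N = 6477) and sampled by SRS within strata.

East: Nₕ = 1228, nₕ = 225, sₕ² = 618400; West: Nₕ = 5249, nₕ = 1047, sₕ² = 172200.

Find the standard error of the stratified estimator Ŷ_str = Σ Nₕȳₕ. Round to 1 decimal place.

83742.5

Var(Ŷ_str) = Σₕ Nₕ²(1 − fₕ)sₕ²/nₕ.
East: 1228²·(1 − 225/1228)·618400/225 = 3.385215 × 10^9.
West: 5249²·(1 − 1047/5249)·172200/1047 = 3.6275974 × 10^9.
Sum = 7.0128124 × 10^9.
SE = √(7.0128124 × 10^9) = 83742.5.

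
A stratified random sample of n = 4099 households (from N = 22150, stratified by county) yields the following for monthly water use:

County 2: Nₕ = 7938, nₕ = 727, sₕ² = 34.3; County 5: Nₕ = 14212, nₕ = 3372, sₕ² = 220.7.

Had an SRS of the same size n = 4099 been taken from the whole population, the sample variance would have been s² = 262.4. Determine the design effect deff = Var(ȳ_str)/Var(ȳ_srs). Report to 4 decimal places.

0.4995

Var(ȳ_str) = Σ Wₕ²(1−fₕ)sₕ²/nₕ with Wₕ = Nₕ/22150:
  County 2: (7938/22150)²·(1−727/7938)·34.3/727 = 0.0055045122
  County 5: (14212/22150)²·(1−3372/14212)·220.7/3372 = 0.020551891
  → Var(ȳ_str) = 0.026056403.
Var(ȳ_srs) = (1 − 4099/22150)·262.4/4099 = 0.052169112.
deff = 0.026056403 / 0.052169112 = 0.4995.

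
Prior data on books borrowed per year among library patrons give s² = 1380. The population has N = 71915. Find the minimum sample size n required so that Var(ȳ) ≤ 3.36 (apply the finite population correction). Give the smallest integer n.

409

Without fpc, n₀ = s²/D = 1380/3.36 = 410.7143.
With fpc, (1 − n/N)·s²/n ≤ D requires n ≥ n₀/(1 + n₀/N) = 410.7143/(1 + 410.7143/71915) = 408.3820.
Rounding up, n = 409.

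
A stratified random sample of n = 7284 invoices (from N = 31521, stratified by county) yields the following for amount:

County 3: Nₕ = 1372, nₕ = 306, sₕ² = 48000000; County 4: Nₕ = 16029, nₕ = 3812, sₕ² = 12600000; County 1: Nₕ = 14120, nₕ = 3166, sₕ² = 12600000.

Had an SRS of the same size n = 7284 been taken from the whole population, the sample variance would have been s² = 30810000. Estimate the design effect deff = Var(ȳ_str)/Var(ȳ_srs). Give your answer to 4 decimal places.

0.4618

Var(ȳ_str) = Σ Wₕ²(1−fₕ)sₕ²/nₕ with Wₕ = Nₕ/31521:
  County 3: (1372/31521)²·(1−306/1372)·48000000/306 = 230.90384
  County 4: (16029/31521)²·(1−3812/16029)·12600000/3812 = 651.46139
  County 1: (14120/31521)²·(1−3166/14120)·12600000/3166 = 619.53678
  → Var(ȳ_str) = 1501.902.
Var(ȳ_srs) = (1 − 7284/31521)·30810000/7284 = 3252.3752.
deff = 1501.902 / 3252.3752 = 0.4618.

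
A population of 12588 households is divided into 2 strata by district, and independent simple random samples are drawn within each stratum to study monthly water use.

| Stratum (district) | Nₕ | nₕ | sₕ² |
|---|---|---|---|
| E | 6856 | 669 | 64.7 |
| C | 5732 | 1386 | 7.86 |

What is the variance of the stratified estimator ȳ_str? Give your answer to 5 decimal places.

Var(ȳ_str) = Σₕ Wₕ²(1 − fₕ)sₕ²/nₕ with Wₕ = Nₕ/N, N = 12588.
E: Wₕ = 0.54464569; term = 0.54464569²·(1 − 0.09757876)·64.7/669 = 0.02588902.
C: Wₕ = 0.45535431; term = 0.45535431²·(1 − 0.24180042)·7.86/1386 = 8.9154188 × 10^-4.
Sum = 0.026780562.

0.02678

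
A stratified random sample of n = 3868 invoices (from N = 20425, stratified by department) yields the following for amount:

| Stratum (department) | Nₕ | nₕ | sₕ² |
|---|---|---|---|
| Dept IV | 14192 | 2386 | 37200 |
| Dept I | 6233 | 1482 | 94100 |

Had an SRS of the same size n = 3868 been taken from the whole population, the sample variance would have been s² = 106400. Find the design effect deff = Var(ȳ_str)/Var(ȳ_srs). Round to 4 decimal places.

0.4829

Var(ȳ_str) = Σ Wₕ²(1−fₕ)sₕ²/nₕ with Wₕ = Nₕ/20425:
  Dept IV: (14192/20425)²·(1−2386/14192)·37200/2386 = 6.261736
  Dept I: (6233/20425)²·(1−1482/6233)·94100/1482 = 4.5071234
  → Var(ȳ_str) = 10.768859.
Var(ȳ_srs) = (1 − 3868/20425)·106400/3868 = 22.298454.
deff = 10.768859 / 22.298454 = 0.4829.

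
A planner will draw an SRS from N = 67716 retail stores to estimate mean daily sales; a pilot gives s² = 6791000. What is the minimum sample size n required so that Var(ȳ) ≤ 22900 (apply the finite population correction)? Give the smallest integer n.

296

Without fpc, n₀ = s²/D = 6791000/22900 = 296.5502.
With fpc, (1 − n/N)·s²/n ≤ D requires n ≥ n₀/(1 + n₀/N) = 296.5502/(1 + 296.5502/67716) = 295.2572.
Rounding up, n = 296.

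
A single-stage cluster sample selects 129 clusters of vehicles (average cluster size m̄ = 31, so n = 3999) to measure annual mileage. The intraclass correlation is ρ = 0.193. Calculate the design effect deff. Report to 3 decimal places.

6.790

deff = 1 + (31 − 1)·0.193 = 1 + 5.79 = 6.79.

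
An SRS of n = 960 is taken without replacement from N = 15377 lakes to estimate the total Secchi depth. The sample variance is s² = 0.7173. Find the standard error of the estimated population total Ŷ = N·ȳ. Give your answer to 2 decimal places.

Var(Ŷ) = N²·Var(ȳ) = N²·(1 − n/N)·s²/n.
f = 960/15377 = 0.06243090; Var(ȳ) = 0.93756910·0.7173/960 = 7.0053991 × 10^-4.
Var(Ŷ) = 15377² · (7.0053991 × 10^-4) = 165644.15.
SE(Ŷ) = √(165644.15) = 406.99.

406.99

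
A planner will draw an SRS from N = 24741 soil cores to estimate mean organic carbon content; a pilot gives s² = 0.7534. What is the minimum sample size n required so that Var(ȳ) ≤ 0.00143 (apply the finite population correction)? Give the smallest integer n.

516

Without fpc, n₀ = s²/D = 0.7534/0.00143 = 526.8531.
With fpc, (1 − n/N)·s²/n ≤ D requires n ≥ n₀/(1 + n₀/N) = 526.8531/(1 + 526.8531/24741) = 515.8678.
Rounding up, n = 516.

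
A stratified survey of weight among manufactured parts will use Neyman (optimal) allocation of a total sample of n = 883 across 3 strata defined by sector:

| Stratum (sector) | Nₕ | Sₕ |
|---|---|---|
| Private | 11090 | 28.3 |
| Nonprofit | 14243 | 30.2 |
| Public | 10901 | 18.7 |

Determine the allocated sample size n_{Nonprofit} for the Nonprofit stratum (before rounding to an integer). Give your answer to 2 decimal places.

400.72

Neyman allocation: nₕ = n·NₕSₕ / Σⱼ NⱼSⱼ.
Σ NⱼSⱼ = 11090·28.3 + 14243·30.2 + 10901·18.7 = 947834.3.
n_{Nonprofit} = 883·14243·30.2 / 947834.3 = 400.72.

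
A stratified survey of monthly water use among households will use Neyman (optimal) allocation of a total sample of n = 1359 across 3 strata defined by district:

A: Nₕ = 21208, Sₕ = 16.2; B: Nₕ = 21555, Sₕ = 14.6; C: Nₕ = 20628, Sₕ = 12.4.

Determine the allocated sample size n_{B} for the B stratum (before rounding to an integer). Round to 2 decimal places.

467.89

Neyman allocation: nₕ = n·NₕSₕ / Σⱼ NⱼSⱼ.
Σ NⱼSⱼ = 21208·16.2 + 21555·14.6 + 20628·12.4 = 914059.8.
n_{B} = 1359·21555·14.6 / 914059.8 = 467.89.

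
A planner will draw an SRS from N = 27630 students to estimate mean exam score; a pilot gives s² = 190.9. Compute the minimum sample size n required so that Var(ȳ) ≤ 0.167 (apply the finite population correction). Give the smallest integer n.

Without fpc, n₀ = s²/D = 190.9/0.167 = 1143.1138.
With fpc, (1 − n/N)·s²/n ≤ D requires n ≥ n₀/(1 + n₀/N) = 1143.1138/(1 + 1143.1138/27630) = 1097.6996.
Rounding up, n = 1098.

1098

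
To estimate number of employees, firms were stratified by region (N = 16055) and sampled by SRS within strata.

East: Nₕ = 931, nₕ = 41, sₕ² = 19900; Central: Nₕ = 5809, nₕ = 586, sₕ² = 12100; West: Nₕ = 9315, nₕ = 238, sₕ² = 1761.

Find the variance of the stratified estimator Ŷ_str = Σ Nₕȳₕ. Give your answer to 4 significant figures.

Var(Ŷ_str) = Σₕ Nₕ²(1 − fₕ)sₕ²/nₕ.
East: 931²·(1 − 41/931)·19900/41 = 4.0216929 × 10^8.
Central: 5809²·(1 − 586/5809)·12100/586 = 6.2648281 × 10^8.
West: 9315²·(1 − 238/9315)·1761/238 = 6.2561563 × 10^8.
Sum = 1.6542677 × 10^9.

1.654 × 10^9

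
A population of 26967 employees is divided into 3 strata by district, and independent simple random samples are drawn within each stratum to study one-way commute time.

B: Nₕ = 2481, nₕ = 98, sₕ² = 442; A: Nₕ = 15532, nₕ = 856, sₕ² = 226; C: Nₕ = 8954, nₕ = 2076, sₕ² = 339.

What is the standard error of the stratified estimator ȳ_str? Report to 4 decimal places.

Var(ȳ_str) = Σₕ Wₕ²(1 − fₕ)sₕ²/nₕ with Wₕ = Nₕ/N, N = 26967.
B: Wₕ = 0.09200133; term = 0.09200133²·(1 − 0.03950020)·442/98 = 0.036667536.
A: Wₕ = 0.57596321; term = 0.57596321²·(1 − 0.05511203)·226/856 = 0.082756952.
C: Wₕ = 0.33203545; term = 0.33203545²·(1 − 0.23185169)·339/2076 = 0.013828859.
Sum = 0.13325335.
SE = √(0.13325335) = 0.3650.

0.3650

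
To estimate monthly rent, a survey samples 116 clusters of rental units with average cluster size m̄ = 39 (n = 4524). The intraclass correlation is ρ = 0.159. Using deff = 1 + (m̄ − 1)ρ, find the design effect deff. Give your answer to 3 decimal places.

7.042

deff = 1 + (39 − 1)·0.159 = 1 + 6.042 = 7.042.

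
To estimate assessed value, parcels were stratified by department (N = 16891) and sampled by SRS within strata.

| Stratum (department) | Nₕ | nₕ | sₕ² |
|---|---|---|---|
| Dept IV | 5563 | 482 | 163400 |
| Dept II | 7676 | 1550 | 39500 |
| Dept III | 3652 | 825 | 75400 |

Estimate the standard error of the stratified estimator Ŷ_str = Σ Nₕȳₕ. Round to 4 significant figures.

Var(Ŷ_str) = Σₕ Nₕ²(1 − fₕ)sₕ²/nₕ.
Dept IV: 5563²·(1 − 482/5563)·163400/482 = 9.5821567 × 10^9.
Dept II: 7676²·(1 − 1550/7676)·39500/1550 = 1.1983325 × 10^9.
Dept III: 3652²·(1 − 825/3652)·75400/825 = 9.4356967 × 10^8.
Sum = 1.1724059 × 10^10.
SE = √(1.1724059 × 10^10) = 108300.

108300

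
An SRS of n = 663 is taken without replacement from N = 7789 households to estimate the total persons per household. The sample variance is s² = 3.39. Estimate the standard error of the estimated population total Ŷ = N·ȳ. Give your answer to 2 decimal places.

Var(Ŷ) = N²·Var(ȳ) = N²·(1 − n/N)·s²/n.
f = 663/7789 = 0.08512004; Var(ȳ) = 0.91487996·3.39/663 = 0.004677893.
Var(Ŷ) = 7789² · 0.004677893 = 283800.85.
SE(Ŷ) = √(283800.85) = 532.73.

532.73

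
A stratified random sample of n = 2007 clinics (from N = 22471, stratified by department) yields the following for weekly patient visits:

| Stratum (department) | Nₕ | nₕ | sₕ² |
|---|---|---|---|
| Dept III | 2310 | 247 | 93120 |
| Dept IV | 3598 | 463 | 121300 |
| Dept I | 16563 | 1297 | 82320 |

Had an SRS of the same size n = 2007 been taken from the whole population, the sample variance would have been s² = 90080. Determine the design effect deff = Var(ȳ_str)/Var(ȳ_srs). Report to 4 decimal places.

1.0078

Var(ȳ_str) = Σ Wₕ²(1−fₕ)sₕ²/nₕ with Wₕ = Nₕ/22471:
  Dept III: (2310/22471)²·(1−247/2310)·93120/247 = 3.5580531
  Dept IV: (3598/22471)²·(1−463/3598)·121300/463 = 5.8523961
  Dept I: (16563/22471)²·(1−1297/16563)·82320/1297 = 31.782265
  → Var(ȳ_str) = 41.192714.
Var(ȳ_srs) = (1 − 2007/22471)·90080/2007 = 40.874187.
deff = 41.192714 / 40.874187 = 1.0078.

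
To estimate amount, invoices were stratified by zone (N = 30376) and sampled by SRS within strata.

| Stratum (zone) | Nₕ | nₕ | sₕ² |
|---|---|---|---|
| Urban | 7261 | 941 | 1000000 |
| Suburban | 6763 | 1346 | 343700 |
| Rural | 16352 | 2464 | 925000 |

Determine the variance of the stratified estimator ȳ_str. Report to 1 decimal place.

155.4

Var(ȳ_str) = Σₕ Wₕ²(1 − fₕ)sₕ²/nₕ with Wₕ = Nₕ/N, N = 30376.
Urban: Wₕ = 0.23903740; term = 0.23903740²·(1 − 0.12959647)·1000000/941 = 52.852158.
Suburban: Wₕ = 0.22264288; term = 0.22264288²·(1 − 0.19902410)·343700/1346 = 10.138449.
Rural: Wₕ = 0.53831973; term = 0.53831973²·(1 − 0.15068493)·925000/2464 = 92.395421.
Sum = 155.38603.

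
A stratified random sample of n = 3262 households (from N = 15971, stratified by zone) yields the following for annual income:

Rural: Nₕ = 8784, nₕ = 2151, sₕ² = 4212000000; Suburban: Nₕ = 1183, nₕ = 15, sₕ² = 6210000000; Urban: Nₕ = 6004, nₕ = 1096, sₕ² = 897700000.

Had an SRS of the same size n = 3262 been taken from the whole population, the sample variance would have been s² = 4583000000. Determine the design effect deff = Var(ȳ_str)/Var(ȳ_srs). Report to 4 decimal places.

2.4907

Var(ȳ_str) = Σ Wₕ²(1−fₕ)sₕ²/nₕ with Wₕ = Nₕ/15971:
  Rural: (8784/15971)²·(1−2151/8784)·4212000000/2151 = 447286.77
  Suburban: (1183/15971)²·(1−15/1183)·6210000000/15 = 2.2426614 × 10^6
  Urban: (6004/15971)²·(1−1096/6004)·897700000/1096 = 94624.084
  → Var(ȳ_str) = 2.7845723 × 10^6.
Var(ȳ_srs) = (1 − 3262/15971)·4583000000/3262 = 1.1180087 × 10^6.
deff = (2.7845723 × 10^6) / (1.1180087 × 10^6) = 2.4907.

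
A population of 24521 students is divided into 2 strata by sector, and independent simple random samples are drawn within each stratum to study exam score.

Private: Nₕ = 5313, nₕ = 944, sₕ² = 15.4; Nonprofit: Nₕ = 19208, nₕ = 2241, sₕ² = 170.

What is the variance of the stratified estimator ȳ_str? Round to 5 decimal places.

Var(ȳ_str) = Σₕ Wₕ²(1 − fₕ)sₕ²/nₕ with Wₕ = Nₕ/N, N = 24521.
Private: Wₕ = 0.21667142; term = 0.21667142²·(1 − 0.17767740)·15.4/944 = 6.2978778 × 10^-4.
Nonprofit: Wₕ = 0.78332858; term = 0.78332858²·(1 − 0.11667014)·170/2241 = 0.041116668.
Sum = 0.041746456.

0.04175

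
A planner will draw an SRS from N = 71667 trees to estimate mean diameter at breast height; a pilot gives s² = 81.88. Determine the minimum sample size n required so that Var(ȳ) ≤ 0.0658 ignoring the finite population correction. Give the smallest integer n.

Without fpc, n₀ = s²/D = 81.88/0.0658 = 1244.3769.
Rounding up, n = 1245.

1245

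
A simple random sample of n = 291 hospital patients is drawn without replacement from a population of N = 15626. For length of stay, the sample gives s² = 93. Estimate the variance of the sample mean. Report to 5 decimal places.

Under SRS without replacement, Var(ȳ) = (1 − f)·s²/n with f = n/N = 291/15626 = 0.01862281.
Var(ȳ) = (1 − 0.01862281)·93/291 = 0.98137719·0.31958763 = 0.31363601.

0.31364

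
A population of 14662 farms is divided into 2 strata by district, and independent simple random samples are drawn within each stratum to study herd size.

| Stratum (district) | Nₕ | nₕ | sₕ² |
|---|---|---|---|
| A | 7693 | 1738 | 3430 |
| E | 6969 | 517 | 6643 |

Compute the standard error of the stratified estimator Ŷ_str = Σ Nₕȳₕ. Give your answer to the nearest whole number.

Var(Ŷ_str) = Σₕ Nₕ²(1 − fₕ)sₕ²/nₕ.
A: 7693²·(1 − 1738/7693)·3430/1738 = 9.0411119 × 10^7.
E: 6969²·(1 − 517/6969)·6643/517 = 5.7774811 × 10^8.
Sum = 6.6815923 × 10^8.
SE = √(6.6815923 × 10^8) = 25849.

25849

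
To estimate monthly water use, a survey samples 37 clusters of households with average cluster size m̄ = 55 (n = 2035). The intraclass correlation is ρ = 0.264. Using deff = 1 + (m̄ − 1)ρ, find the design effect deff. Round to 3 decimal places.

deff = 1 + (55 − 1)·0.264 = 1 + 14.256 = 15.256.

15.256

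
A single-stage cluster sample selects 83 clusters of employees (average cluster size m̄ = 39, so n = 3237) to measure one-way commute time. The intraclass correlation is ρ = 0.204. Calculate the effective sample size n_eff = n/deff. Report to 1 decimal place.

deff = 1 + (39 − 1)·0.204 = 1 + 7.752 = 8.752.
n_eff = 3237 / 8.752 = 369.9.

369.9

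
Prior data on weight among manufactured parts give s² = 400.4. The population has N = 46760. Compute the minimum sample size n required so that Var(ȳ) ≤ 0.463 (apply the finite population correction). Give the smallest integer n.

850

Without fpc, n₀ = s²/D = 400.4/0.463 = 864.7948.
With fpc, (1 − n/N)·s²/n ≤ D requires n ≥ n₀/(1 + n₀/N) = 864.7948/(1 + 864.7948/46760) = 849.0914.
Rounding up, n = 850.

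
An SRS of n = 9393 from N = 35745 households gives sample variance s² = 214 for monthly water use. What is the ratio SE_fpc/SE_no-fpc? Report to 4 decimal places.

0.8586

f = n/N = 9393/35745 = 0.26277801.
SE_no-fpc = √(s²/n) = 0.15094013; SE_fpc = √((1−f)s²/n) = 0.12959966.
Ratio = √(1−f) = 0.85861632.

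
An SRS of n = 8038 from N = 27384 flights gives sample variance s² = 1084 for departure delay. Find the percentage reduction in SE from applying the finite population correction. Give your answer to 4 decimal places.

15.9482

f = n/N = 8038/27384 = 0.29352907.
SE_no-fpc = √(s²/n) = 0.3672321; SE_fpc = √((1−f)s²/n) = 0.30866529.
Ratio = √(1−f) = 0.84051825. Reduction = 100·(1 − 0.84051825) = 15.9482%.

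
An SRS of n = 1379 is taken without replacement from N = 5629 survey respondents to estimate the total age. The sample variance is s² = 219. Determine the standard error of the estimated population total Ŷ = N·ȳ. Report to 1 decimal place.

Var(Ŷ) = N²·Var(ȳ) = N²·(1 − n/N)·s²/n.
f = 1379/5629 = 0.24498135; Var(ȳ) = 0.75501865·219/1379 = 0.11990507.
Var(Ŷ) = 5629² · 0.11990507 = 3.799269 × 10^6.
SE(Ŷ) = √(3.799269 × 10^6) = 1949.2.

1949.2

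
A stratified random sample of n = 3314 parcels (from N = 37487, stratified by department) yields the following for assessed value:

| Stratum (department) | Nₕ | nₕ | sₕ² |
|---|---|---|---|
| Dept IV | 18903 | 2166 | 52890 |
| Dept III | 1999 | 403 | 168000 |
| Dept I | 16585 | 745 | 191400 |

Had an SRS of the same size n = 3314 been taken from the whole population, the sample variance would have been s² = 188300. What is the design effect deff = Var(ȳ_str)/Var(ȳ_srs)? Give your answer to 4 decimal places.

Var(ȳ_str) = Σ Wₕ²(1−fₕ)sₕ²/nₕ with Wₕ = Nₕ/37487:
  Dept IV: (18903/37487)²·(1−2166/18903)·52890/2166 = 5.4974602
  Dept III: (1999/37487)²·(1−403/1999)·168000/403 = 0.9464301
  Dept I: (16585/37487)²·(1−745/16585)·191400/745 = 48.028049
  → Var(ȳ_str) = 54.471939.
Var(ȳ_srs) = (1 − 3314/37487)·188300/3314 = 51.796479.
deff = 54.471939 / 51.796479 = 1.0517.

1.0517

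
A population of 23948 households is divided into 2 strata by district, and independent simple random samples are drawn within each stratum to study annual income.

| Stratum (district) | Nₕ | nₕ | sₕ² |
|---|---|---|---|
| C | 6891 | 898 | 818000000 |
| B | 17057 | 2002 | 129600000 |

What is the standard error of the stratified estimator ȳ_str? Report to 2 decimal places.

307.54

Var(ȳ_str) = Σₕ Wₕ²(1 − fₕ)sₕ²/nₕ with Wₕ = Nₕ/N, N = 23948.
C: Wₕ = 0.28774845; term = 0.28774845²·(1 − 0.13031490)·818000000/898 = 65594.133.
B: Wₕ = 0.71225155; term = 0.71225155²·(1 − 0.11737117)·129600000/2002 = 28985.837.
Sum = 94579.97.
SE = √(94579.97) = 307.54.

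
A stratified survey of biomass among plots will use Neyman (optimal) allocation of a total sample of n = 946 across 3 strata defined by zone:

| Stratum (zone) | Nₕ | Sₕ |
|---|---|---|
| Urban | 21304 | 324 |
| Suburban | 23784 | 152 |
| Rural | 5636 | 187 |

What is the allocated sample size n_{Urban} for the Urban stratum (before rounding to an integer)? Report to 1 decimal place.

Neyman allocation: nₕ = n·NₕSₕ / Σⱼ NⱼSⱼ.
Σ NⱼSⱼ = 21304·324 + 23784·152 + 5636·187 = 1.1571596 × 10^7.
n_{Urban} = 946·21304·324 / (1.1571596 × 10^7) = 564.3.

564.3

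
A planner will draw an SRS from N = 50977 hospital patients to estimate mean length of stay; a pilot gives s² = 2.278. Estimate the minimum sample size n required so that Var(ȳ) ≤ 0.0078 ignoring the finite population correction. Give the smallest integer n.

293

Without fpc, n₀ = s²/D = 2.278/0.0078 = 292.0513.
Rounding up, n = 293.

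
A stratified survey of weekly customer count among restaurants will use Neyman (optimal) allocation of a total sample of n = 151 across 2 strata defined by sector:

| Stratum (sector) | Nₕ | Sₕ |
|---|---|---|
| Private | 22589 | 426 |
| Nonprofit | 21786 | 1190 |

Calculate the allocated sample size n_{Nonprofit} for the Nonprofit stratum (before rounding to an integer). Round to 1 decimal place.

Neyman allocation: nₕ = n·NₕSₕ / Σⱼ NⱼSⱼ.
Σ NⱼSⱼ = 22589·426 + 21786·1190 = 3.5548254 × 10^7.
n_{Nonprofit} = 151·21786·1190 / (3.5548254 × 10^7) = 110.1.

110.1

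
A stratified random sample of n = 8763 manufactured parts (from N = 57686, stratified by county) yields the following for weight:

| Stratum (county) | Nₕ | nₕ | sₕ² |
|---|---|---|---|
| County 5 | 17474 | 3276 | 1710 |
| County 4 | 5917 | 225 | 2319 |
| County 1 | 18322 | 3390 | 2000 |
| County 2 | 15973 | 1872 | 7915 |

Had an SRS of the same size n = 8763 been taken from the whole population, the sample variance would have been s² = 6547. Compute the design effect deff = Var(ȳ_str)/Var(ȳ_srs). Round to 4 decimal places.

0.7543

Var(ȳ_str) = Σ Wₕ²(1−fₕ)sₕ²/nₕ with Wₕ = Nₕ/57686:
  County 5: (17474/57686)²·(1−3276/17474)·1710/3276 = 0.03891624
  County 4: (5917/57686)²·(1−225/5917)·2319/225 = 0.1043143
  County 1: (18322/57686)²·(1−3390/18322)·2000/3390 = 0.048504307
  County 2: (15973/57686)²·(1−1872/15973)·7915/1872 = 0.28618089
  → Var(ȳ_str) = 0.47791574.
Var(ȳ_srs) = (1 − 8763/57686)·6547/8763 = 0.63362482.
deff = 0.47791574 / 0.63362482 = 0.7543.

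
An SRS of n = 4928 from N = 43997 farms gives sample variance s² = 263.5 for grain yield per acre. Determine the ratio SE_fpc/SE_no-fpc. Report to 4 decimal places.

0.9423

f = n/N = 4928/43997 = 0.11200764.
SE_no-fpc = √(s²/n) = 0.23123574; SE_fpc = √((1−f)s²/n) = 0.21790118.
Ratio = √(1−f) = 0.94233347.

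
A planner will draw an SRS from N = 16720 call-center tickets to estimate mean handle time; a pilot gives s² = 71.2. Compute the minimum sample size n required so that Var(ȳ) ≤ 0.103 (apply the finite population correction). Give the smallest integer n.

664

Without fpc, n₀ = s²/D = 71.2/0.103 = 691.2621.
With fpc, (1 − n/N)·s²/n ≤ D requires n ≥ n₀/(1 + n₀/N) = 691.2621/(1 + 691.2621/16720) = 663.8176.
Rounding up, n = 664.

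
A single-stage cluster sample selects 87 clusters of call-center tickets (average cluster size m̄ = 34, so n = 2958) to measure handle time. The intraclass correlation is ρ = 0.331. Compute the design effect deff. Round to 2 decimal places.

11.92

deff = 1 + (34 − 1)·0.331 = 1 + 10.923 = 11.923.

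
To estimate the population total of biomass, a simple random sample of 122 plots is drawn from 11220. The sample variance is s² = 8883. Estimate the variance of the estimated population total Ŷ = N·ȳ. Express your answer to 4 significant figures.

9.066 × 10^9

Var(Ŷ) = N²·Var(ȳ) = N²·(1 − n/N)·s²/n.
f = 122/11220 = 0.01087344; Var(ȳ) = 0.98912656·8883/122 = 72.019764.
Var(Ŷ) = 11220² · 72.019764 = 9.0664529 × 10^9.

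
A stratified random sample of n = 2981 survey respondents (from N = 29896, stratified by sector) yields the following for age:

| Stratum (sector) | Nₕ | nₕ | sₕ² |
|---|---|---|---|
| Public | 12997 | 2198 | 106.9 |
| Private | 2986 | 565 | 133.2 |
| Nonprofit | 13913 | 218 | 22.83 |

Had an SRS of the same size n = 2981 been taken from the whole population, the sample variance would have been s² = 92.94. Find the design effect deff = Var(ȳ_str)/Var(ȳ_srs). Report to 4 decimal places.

Var(ȳ_str) = Σ Wₕ²(1−fₕ)sₕ²/nₕ with Wₕ = Nₕ/29896:
  Public: (12997/29896)²·(1−2198/12997)·106.9/2198 = 0.0076374874
  Private: (2986/29896)²·(1−565/2986)·133.2/565 = 0.0019068398
  Nonprofit: (13913/29896)²·(1−218/13913)·22.83/218 = 0.022325751
  → Var(ȳ_str) = 0.031870078.
Var(ȳ_srs) = (1 − 2981/29896)·92.94/2981 = 0.02806868.
deff = 0.031870078 / 0.02806868 = 1.1354.

1.1354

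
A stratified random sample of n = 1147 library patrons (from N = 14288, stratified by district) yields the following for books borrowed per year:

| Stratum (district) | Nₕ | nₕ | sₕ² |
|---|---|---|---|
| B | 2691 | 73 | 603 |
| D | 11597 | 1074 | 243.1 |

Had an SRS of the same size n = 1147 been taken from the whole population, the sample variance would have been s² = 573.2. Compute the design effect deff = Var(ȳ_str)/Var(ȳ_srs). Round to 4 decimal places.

0.9146

Var(ȳ_str) = Σ Wₕ²(1−fₕ)sₕ²/nₕ with Wₕ = Nₕ/14288:
  B: (2691/14288)²·(1−73/2691)·603/73 = 0.2850591
  D: (11597/14288)²·(1−1074/11597)·243.1/1074 = 0.13530786
  → Var(ȳ_str) = 0.42036696.
Var(ȳ_srs) = (1 − 1147/14288)·573.2/1147 = 0.45962087.
deff = 0.42036696 / 0.45962087 = 0.9146.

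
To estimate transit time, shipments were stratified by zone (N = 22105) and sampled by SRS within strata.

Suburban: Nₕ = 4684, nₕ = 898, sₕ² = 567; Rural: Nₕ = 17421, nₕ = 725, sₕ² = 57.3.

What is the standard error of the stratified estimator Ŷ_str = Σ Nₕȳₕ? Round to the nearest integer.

Var(Ŷ_str) = Σₕ Nₕ²(1 − fₕ)sₕ²/nₕ.
Suburban: 4684²·(1 − 898/4684)·567/898 = 1.1197065 × 10^7.
Rural: 17421²·(1 − 725/17421)·57.3/725 = 2.298805 × 10^7.
Sum = 3.4185115 × 10^7.
SE = √(3.4185115 × 10^7) = 5847.

5847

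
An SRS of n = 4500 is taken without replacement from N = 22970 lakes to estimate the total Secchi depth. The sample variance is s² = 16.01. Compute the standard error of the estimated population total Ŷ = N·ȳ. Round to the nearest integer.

1229

Var(Ŷ) = N²·Var(ȳ) = N²·(1 − n/N)·s²/n.
f = 4500/22970 = 0.19590771; Var(ȳ) = 0.80409229·16.01/4500 = 0.0028607817.
Var(Ŷ) = 22970² · 0.0028607817 = 1.5094082 × 10^6.
SE(Ŷ) = √(1.5094082 × 10^6) = 1229.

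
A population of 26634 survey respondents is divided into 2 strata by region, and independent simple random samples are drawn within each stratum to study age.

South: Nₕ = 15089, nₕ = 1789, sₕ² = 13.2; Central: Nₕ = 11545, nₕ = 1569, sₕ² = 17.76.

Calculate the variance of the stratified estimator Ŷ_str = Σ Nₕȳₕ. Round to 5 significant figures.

2.7844 × 10^6

Var(Ŷ_str) = Σₕ Nₕ²(1 − fₕ)sₕ²/nₕ.
South: 15089²·(1 − 1789/15089)·13.2/1789 = 1.4807294 × 10^6.
Central: 11545²·(1 − 1569/11545)·17.76/1569 = 1.3036782 × 10^6.
Sum = 2.7844076 × 10^6.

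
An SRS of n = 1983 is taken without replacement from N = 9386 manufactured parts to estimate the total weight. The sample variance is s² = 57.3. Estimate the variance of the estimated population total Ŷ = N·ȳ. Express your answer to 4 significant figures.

2.008 × 10^6

Var(Ŷ) = N²·Var(ȳ) = N²·(1 − n/N)·s²/n.
f = 1983/9386 = 0.21127211; Var(ȳ) = 0.78872789·57.3/1983 = 0.022790776.
Var(Ŷ) = 9386² · 0.022790776 = 2.0077989 × 10^6.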